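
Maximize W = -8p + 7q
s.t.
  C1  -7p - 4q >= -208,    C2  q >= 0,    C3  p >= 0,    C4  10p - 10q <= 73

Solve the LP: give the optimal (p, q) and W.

Corner points and W = -8p + 7q:
  (0, 52) → W = 364
  (1186/55, 1569/110) → W = -7993/110
  (0, 0) → W = 0
  (73/10, 0) → W = -292/5

The binding constraints are -7p - 4q = -208 and p = 0.
Solving simultaneously gives p = 0, q = 52.

p = 0, q = 52, maximum W = 364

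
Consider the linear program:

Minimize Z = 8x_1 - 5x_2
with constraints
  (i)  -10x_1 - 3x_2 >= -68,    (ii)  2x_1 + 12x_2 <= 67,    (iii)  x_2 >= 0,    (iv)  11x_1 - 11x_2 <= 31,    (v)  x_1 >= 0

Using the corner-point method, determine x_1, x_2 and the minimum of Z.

Extreme points and Z = 8x_1 - 5x_2:
  (205/38, 89/19) → Z = 375/19
  (841/143, 438/143) → Z = 4538/143
  (0, 67/12) → Z = -335/12
  (31/11, 0) → Z = 248/11
  (0, 0) → Z = 0

The binding constraints are 2x_1 + 12x_2 = 67 and x_1 = 0.
Solving simultaneously gives x_1 = 0, x_2 = 67/12.

x_1 = 0, x_2 = 67/12, minimum Z = -335/12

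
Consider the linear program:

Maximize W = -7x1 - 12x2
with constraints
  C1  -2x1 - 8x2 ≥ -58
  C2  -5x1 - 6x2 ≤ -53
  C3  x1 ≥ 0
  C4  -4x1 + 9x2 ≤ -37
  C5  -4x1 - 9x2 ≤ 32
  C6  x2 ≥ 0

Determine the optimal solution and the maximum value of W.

The binding constraints are -5x1 - 6x2 = -53 and x2 = 0.
Solving simultaneously gives x1 = 53/5, x2 = 0.

x1 = 53/5, x2 = 0, maximum W = -371/5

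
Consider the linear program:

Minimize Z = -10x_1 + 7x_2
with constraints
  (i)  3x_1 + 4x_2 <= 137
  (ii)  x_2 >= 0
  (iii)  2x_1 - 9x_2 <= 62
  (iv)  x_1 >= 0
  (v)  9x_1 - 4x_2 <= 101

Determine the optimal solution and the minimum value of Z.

x_1 = 101/9, x_2 = 0, minimum Z = -1010/9

Corner points and Z = -10x_1 + 7x_2:
  (0, 137/4) → Z = 959/4
  (119/6, 155/8) → Z = -1505/24
  (0, 0) → Z = 0
  (101/9, 0) → Z = -1010/9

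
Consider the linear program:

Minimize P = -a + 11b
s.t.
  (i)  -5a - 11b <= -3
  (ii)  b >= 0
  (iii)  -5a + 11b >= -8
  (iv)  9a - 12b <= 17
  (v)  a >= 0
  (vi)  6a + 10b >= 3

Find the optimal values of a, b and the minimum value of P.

a = 8/5, b = 0, minimum P = -8/5

Corner points and P = -a + 11b:
  (3/5, 0) → P = -3/5
  (3/16, 3/16) → P = 15/8
  (8/5, 0) → P = -8/5
  (7/3, 1/3) → P = 4/3
  (0, 3/10) → P = 33/10
The feasible region is unbounded (it extends along (0, 1), (4, 3)), but P strictly increases along every unbounded feasible direction, so there is no improving ray and the minimum is attained at a vertex.

At the optimal vertex, b = 0 and -5a + 11b = -8.
Solving simultaneously gives a = 8/5, b = 0.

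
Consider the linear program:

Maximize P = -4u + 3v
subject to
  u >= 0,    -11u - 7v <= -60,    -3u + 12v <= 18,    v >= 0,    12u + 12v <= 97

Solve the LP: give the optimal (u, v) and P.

u = 66/17, v = 42/17, maximum P = -138/17

Feasible corners and P = -4u + 3v:
  (66/17, 42/17) → P = -138/17
  (60/11, 0) → P = -240/11
  (79/15, 169/60) → P = -757/60
  (97/12, 0) → P = -97/3

The binding constraints are -11u - 7v = -60 and -3u + 12v = 18.
Solving simultaneously gives u = 66/17, v = 42/17.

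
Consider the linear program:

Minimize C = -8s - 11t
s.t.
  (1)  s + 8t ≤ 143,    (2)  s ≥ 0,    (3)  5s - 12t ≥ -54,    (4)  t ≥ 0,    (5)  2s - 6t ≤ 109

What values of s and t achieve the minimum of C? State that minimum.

Extreme points and C = -8s - 11t:
  (321/13, 769/52) → C = -18731/52
  (865/11, 177/22) → C = -15787/22
  (0, 9/2) → C = -99/2
  (0, 0) → C = 0
  (109/2, 0) → C = -436

s = 865/11, t = 177/22, minimum C = -15787/22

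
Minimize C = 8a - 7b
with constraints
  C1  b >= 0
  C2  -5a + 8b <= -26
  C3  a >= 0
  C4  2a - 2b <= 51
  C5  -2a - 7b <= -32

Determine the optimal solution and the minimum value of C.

a = 146/17, b = 36/17, minimum C = 916/17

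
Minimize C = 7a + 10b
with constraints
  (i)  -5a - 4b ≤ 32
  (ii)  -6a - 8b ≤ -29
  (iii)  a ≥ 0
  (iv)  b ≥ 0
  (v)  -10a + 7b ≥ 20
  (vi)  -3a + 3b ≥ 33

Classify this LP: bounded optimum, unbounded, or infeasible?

Vertices and C = 7a + 10b:
  (0, 11) → C = 110
  (19, 30) → C = 433
The feasible region has finitely many vertices and no improving ray; the minimum is 110 at (0, 11).

bounded optimum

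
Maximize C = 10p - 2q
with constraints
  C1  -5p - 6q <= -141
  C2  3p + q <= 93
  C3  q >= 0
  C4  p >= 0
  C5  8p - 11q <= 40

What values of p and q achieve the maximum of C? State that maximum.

p = 1063/41, q = 624/41, maximum C = 9382/41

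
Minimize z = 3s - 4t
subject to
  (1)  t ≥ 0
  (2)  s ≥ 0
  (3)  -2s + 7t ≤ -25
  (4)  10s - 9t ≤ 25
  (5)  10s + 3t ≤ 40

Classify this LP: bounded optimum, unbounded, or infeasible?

The boundaries t = 0 and s = 0 meet at (0, 0), but that point violates -2s + 7t ≤ -25. Every candidate vertex is excluded by some other constraint, so the feasible region is empty.

infeasible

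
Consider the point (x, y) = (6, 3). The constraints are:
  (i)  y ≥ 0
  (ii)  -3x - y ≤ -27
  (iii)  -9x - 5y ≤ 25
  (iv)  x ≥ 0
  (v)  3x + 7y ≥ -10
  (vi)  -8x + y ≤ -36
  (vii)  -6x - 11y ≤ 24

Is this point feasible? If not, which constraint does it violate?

Constraint (ii): -3x - y = -21, which is not ≤ -27. All other constraints are satisfied.

not feasible — violates (ii)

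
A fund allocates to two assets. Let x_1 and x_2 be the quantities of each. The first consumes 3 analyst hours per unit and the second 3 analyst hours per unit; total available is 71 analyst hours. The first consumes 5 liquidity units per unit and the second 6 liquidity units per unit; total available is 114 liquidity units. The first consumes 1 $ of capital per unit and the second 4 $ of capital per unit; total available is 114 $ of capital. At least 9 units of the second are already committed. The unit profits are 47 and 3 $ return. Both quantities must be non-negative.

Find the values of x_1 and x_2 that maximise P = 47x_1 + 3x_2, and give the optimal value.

x_1 = 12, x_2 = 9, maximum P = 591

The binding constraints are 5x_1 + 6x_2 = 114 and x_2 = 9.
Solving simultaneously gives x_1 = 12, x_2 = 9.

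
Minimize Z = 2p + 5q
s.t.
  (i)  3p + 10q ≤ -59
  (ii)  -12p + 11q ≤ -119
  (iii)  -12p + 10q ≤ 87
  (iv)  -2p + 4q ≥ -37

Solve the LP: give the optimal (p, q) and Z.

Corner points and Z = 2p + 5q:
  (541/153, -355/51) → Z = -4243/153
  (67/16, -229/32) → Z = -877/32
  (69/26, -103/13) → Z = -446/13

p = 69/26, q = -103/13, minimum Z = -446/13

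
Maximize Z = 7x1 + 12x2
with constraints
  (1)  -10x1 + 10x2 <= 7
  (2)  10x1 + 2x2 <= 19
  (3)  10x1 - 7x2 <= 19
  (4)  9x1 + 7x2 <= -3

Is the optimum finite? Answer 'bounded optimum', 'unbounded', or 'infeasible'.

bounded optimum

Feasible corners and Z = 7x1 + 12x2:
  (-79/160, 33/160) → Z = -157/160
  (16/19, -201/133) → Z = -1628/133
The feasible region has finitely many vertices and no improving ray; the maximum is -157/160 at (-79/160, 33/160).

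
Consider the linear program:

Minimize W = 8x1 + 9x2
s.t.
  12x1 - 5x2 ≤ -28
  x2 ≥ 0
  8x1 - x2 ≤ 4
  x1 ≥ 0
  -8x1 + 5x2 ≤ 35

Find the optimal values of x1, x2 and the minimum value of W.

Feasible corners and W = 8x1 + 9x2:
  (12/7, 68/7) → W = 708/7
  (0, 28/5) → W = 252/5
  (55/32, 39/4) → W = 203/2
  (0, 7) → W = 63

x1 = 0, x2 = 28/5, minimum W = 252/5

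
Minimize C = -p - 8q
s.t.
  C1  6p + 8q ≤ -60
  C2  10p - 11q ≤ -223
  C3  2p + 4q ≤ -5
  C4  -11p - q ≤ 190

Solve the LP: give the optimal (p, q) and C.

p = -730/41, q = 240/41, minimum C = -1190/41

Vertices and C = -p - 8q:
  (-1222/73, 369/73) → C = -1730/73
  (-730/41, 240/41) → C = -1190/41
  (-2313/131, 553/131) → C = -2111/131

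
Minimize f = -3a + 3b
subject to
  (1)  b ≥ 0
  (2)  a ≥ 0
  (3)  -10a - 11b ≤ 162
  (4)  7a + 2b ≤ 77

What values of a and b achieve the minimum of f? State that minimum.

Vertices and f = -3a + 3b:
  (0, 0) → f = 0
  (11, 0) → f = -33
  (0, 77/2) → f = 231/2

The optimum lies where b = 0 and 7a + 2b = 77.
Solving simultaneously gives a = 11, b = 0.

a = 11, b = 0, minimum f = -33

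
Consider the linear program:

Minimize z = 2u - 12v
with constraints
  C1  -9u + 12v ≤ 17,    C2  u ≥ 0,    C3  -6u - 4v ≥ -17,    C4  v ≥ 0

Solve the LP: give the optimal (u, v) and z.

u = 34/27, v = 85/36, minimum z = -697/27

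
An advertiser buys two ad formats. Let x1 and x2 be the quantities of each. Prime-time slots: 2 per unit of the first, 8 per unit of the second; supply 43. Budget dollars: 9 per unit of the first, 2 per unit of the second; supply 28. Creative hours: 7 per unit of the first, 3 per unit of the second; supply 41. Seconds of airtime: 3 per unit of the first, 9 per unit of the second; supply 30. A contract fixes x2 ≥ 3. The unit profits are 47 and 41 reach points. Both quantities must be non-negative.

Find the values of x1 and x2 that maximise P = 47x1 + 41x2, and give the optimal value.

x1 = 1, x2 = 3, maximum P = 170

Corner points and P = 47x1 + 41x2:
  (0, 10/3) → P = 410/3
  (0, 3) → P = 123
  (1, 3) → P = 170

At the optimal vertex, 3x1 + 9x2 = 30 and x2 = 3.
Solving simultaneously gives x1 = 1, x2 = 3.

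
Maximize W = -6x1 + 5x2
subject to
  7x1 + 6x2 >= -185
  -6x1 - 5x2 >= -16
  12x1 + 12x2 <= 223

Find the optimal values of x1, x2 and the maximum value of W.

x1 = -593/2, x2 = 3781/12, maximum W = 40253/12

Feasible corners and W = -6x1 + 5x2:
  (1021, -1222) → W = -12236
  (-593/2, 3781/12) → W = 40253/12
  (-923/12, 191/2) → W = 939

The binding constraints are 7x1 + 6x2 = -185 and 12x1 + 12x2 = 223.
Solving simultaneously gives x1 = -593/2, x2 = 3781/12.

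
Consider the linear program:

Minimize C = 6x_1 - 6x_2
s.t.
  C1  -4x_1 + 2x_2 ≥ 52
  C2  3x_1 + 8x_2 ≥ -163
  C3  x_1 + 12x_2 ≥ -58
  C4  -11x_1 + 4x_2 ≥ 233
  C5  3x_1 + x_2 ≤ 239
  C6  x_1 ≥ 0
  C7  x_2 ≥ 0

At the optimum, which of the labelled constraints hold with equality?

Feasible corners and C = 6x_1 - 6x_2:
  (723/23, 3328/23) → C = -15630/23
  (0, 233/4) → C = -699/2
  (0, 239) → C = -1434

The minimum is at (0, 239). Substituting into each constraint, equality holds for C5 and C6; the remaining constraints have slack.

C5 and C6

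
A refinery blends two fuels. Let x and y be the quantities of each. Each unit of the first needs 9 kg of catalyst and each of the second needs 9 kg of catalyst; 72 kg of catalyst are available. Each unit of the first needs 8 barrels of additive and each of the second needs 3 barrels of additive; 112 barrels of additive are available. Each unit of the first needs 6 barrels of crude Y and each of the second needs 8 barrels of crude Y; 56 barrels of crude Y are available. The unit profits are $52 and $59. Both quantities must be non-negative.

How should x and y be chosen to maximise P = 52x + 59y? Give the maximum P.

x = 4, y = 4, maximum P = 444

Feasible corners and P = 52x + 59y:
  (0, 0) → P = 0
  (0, 7) → P = 413
  (8, 0) → P = 416
  (4, 4) → P = 444

The binding constraints are 9x + 9y = 72 and 6x + 8y = 56.
Solving simultaneously gives x = 4, y = 4.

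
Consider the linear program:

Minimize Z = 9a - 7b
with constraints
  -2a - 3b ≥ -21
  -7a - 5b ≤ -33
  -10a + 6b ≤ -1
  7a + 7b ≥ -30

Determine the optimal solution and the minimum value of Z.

Vertices and Z = 9a - 7b:
  (43/14, 104/21) → Z = -295/42
  (203/92, 323/92) → Z = -217/46
  (381/14, -63/2) → Z = 3258/7
The feasible region is unbounded (it extends along (3, -2), (1, -1)), but Z strictly increases along every unbounded feasible direction, so there is no improving ray and the minimum is attained at a vertex.

The optimum lies where -2a - 3b = -21 and -10a + 6b = -1.
Solving simultaneously gives a = 43/14, b = 104/21.

a = 43/14, b = 104/21, minimum Z = -295/42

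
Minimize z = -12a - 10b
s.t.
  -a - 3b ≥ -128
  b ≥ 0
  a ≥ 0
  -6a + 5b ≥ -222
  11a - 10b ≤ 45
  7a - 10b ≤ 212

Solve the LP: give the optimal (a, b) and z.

Vertices and z = -12a - 10b:
  (0, 128/3) → z = -1280/3
  (1415/43, 1363/43) → z = -30610/43
  (0, 0) → z = 0
  (45/11, 0) → z = -540/11

a = 1415/43, b = 1363/43, minimum z = -30610/43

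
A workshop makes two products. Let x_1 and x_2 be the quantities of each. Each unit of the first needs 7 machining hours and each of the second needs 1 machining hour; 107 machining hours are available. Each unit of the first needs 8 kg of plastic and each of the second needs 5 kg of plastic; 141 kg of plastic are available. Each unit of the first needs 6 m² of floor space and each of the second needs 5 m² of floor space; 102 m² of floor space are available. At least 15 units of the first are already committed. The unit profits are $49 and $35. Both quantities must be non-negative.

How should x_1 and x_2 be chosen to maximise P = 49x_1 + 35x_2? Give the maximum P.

At the optimal vertex, 7x_1 + x_2 = 107 and x_1 = 15.
Solving simultaneously gives x_1 = 15, x_2 = 2.

x_1 = 15, x_2 = 2, maximum P = 805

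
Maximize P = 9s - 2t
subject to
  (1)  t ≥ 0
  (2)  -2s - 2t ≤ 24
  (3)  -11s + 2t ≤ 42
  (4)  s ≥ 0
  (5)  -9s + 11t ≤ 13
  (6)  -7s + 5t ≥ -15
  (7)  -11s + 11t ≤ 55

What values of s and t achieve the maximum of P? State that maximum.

Feasible corners and P = 9s - 2t:
  (0, 0) → P = 0
  (15/7, 0) → P = 135/7
  (0, 13/11) → P = -26/11
  (115/16, 113/16) → P = 809/16

At the optimal vertex, -9s + 11t = 13 and -7s + 5t = -15.
Solving simultaneously gives s = 115/16, t = 113/16.

s = 115/16, t = 113/16, maximum P = 809/16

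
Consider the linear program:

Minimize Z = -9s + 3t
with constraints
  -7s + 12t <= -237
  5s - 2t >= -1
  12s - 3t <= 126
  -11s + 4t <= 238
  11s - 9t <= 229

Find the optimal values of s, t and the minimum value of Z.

s = 149/25, t = -454/25, minimum Z = -2703/25

Vertices and Z = -9s + 3t:
  (-243/23, -596/23) → Z = 399/23
  (267/41, -654/41) → Z = -4365/41
  (-467/23, -1156/23) → Z = 735/23
  (149/25, -454/25) → Z = -2703/25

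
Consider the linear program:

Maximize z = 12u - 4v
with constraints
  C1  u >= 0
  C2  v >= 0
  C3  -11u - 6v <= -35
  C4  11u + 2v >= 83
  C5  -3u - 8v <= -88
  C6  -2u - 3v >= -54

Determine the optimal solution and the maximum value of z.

Feasible corners and z = 12u - 4v:
  (244/41, 719/82) → z = 1490/41
  (141/29, 428/29) → z = -20/29
  (24, 2) → z = 280

u = 24, v = 2, maximum z = 280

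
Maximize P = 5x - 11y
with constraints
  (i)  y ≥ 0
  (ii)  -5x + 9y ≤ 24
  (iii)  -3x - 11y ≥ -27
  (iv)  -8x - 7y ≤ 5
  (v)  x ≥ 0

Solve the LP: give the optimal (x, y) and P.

x = 9, y = 0, maximum P = 45

Vertices and P = 5x - 11y:
  (9, 0) → P = 45
  (0, 0) → P = 0
  (0, 27/11) → P = -27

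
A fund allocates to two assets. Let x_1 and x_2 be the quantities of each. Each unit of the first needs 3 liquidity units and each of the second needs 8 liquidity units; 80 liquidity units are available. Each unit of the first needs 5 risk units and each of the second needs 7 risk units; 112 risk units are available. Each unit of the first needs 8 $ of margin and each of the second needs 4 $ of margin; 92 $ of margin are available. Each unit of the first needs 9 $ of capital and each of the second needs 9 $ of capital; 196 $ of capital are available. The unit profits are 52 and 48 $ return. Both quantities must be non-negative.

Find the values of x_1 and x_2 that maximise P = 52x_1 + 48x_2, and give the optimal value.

Extreme points and P = 52x_1 + 48x_2:
  (0, 0) → P = 0
  (0, 10) → P = 480
  (23/2, 0) → P = 598
  (8, 7) → P = 752

x_1 = 8, x_2 = 7, maximum P = 752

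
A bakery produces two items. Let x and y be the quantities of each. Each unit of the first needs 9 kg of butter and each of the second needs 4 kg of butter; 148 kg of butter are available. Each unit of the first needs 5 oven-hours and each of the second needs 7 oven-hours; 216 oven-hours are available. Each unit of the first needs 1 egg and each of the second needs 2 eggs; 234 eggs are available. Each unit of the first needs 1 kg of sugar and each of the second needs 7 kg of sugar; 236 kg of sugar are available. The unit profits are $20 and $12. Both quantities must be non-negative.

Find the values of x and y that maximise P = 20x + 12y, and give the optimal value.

x = 4, y = 28, maximum P = 416

Feasible corners and P = 20x + 12y:
  (0, 0) → P = 0
  (0, 216/7) → P = 2592/7
  (148/9, 0) → P = 2960/9
  (4, 28) → P = 416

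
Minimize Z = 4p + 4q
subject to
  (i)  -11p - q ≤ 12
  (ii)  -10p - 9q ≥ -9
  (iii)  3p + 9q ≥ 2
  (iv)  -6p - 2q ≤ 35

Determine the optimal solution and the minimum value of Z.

p = -55/48, q = 29/48, minimum Z = -13/6

Feasible corners and Z = 4p + 4q:
  (-117/89, 219/89) → Z = 408/89
  (-55/48, 29/48) → Z = -13/6
  (1, -1/9) → Z = 32/9

The binding constraints are -11p - q = 12 and 3p + 9q = 2.
Solving simultaneously gives p = -55/48, q = 29/48.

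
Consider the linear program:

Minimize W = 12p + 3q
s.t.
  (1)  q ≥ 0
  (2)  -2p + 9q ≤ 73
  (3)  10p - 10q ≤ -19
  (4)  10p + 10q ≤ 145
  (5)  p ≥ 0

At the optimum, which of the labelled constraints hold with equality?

Feasible corners and W = 12p + 3q:
  (115/22, 102/11) → W = 996/11
  (0, 73/9) → W = 73/3
  (63/10, 41/5) → W = 501/5
  (0, 19/10) → W = 57/10

The minimum is at (0, 19/10). Substituting into each constraint, equality holds for (3) and (5); the remaining constraints have slack.

(3) and (5)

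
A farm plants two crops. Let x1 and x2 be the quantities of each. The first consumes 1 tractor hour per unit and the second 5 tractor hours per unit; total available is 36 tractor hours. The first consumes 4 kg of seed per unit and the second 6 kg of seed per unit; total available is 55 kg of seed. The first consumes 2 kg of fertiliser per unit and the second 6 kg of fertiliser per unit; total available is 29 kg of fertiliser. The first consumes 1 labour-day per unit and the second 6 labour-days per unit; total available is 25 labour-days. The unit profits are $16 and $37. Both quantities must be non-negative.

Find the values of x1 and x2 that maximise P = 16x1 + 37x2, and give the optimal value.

x1 = 13, x2 = 1/2, maximum P = 453/2

Feasible corners and P = 16x1 + 37x2:
  (0, 0) → P = 0
  (0, 25/6) → P = 925/6
  (55/4, 0) → P = 220
  (13, 1/2) → P = 453/2
  (4, 7/2) → P = 387/2

At the optimal vertex, 4x1 + 6x2 = 55 and 2x1 + 6x2 = 29.
Solving simultaneously gives x1 = 13, x2 = 1/2.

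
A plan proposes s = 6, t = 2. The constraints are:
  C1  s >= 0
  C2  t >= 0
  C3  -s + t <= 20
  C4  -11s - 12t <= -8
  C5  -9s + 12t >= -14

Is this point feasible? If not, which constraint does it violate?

not feasible — violates C5

Constraint C5: -9s + 12t = -30, which is not ≥ -14. All other constraints are satisfied.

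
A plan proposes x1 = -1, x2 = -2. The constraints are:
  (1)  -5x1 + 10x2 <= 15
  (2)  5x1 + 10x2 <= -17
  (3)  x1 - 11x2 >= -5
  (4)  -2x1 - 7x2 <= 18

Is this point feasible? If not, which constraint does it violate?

feasible

(1): -15 ≤ 15 ✓
(2): -25 ≤ -17 ✓
(3): 21 ≥ -5 ✓
(4): 16 ≤ 18 ✓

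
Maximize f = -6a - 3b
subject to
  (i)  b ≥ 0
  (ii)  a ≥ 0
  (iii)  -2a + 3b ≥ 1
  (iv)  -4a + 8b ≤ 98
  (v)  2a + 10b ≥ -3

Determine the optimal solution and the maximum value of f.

a = 0, b = 1/3, maximum f = -1

Extreme points and f = -6a - 3b:
  (0, 1/3) → f = -1
  (0, 49/4) → f = -147/4
  (143/2, 48) → f = -573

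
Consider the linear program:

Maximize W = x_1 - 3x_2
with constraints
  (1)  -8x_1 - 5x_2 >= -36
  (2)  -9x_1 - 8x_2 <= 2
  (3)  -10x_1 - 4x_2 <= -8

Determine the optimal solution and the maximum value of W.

Extreme points and W = x_1 - 3x_2:
  (298/19, -340/19) → W = 1318/19
  (-52/9, 148/9) → W = -496/9
  (18/11, -23/11) → W = 87/11

x_1 = 298/19, x_2 = -340/19, maximum W = 1318/19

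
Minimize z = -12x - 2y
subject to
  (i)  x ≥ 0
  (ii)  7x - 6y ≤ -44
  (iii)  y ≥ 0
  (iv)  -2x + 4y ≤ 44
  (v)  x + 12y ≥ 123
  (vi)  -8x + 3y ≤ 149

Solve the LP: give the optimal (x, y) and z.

x = 11/2, y = 55/4, minimum z = -187/2

Corner points and z = -12x - 2y:
  (0, 11) → z = -22
  (0, 41/4) → z = -41/2
  (11/2, 55/4) → z = -187/2
  (7/3, 181/18) → z = -433/9

The binding constraints are 7x - 6y = -44 and -2x + 4y = 44.
Solving simultaneously gives x = 11/2, y = 55/4.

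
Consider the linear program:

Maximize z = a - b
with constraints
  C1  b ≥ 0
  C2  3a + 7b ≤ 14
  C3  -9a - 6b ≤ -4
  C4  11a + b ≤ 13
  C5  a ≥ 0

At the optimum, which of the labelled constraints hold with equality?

C1 and C4

Vertices and z = a - b:
  (4/9, 0) → z = 4/9
  (13/11, 0) → z = 13/11
  (77/74, 115/74) → z = -19/37
  (0, 2) → z = -2
  (0, 2/3) → z = -2/3

The maximum is at (13/11, 0). Substituting into each constraint, equality holds for C1 and C4; the remaining constraints have slack.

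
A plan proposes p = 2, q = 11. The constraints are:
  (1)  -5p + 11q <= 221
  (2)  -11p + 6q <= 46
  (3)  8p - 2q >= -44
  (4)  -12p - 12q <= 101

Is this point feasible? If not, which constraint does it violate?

feasible

(1): 111 ≤ 221 ✓
(2): 44 ≤ 46 ✓
(3): -6 ≥ -44 ✓
(4): -156 ≤ 101 ✓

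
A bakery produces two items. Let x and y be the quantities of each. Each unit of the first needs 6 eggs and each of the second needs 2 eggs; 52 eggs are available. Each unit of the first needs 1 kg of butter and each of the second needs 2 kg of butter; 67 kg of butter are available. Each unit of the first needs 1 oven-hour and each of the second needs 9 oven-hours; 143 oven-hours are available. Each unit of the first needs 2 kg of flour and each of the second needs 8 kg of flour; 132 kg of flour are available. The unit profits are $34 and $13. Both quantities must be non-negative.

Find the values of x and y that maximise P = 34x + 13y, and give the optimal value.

Vertices and P = 34x + 13y:
  (0, 0) → P = 0
  (0, 143/9) → P = 1859/9
  (26/3, 0) → P = 884/3
  (7/2, 31/2) → P = 641/2

The binding constraints are 6x + 2y = 52 and x + 9y = 143.
Solving simultaneously gives x = 7/2, y = 31/2.

x = 7/2, y = 31/2, maximum P = 641/2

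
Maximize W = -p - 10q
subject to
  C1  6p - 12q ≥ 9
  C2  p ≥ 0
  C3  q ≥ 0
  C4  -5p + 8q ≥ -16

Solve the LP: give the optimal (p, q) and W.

p = 3/2, q = 0, maximum W = -3/2

Corner points and W = -p - 10q:
  (3/2, 0) → W = -3/2
  (10, 17/4) → W = -105/2
  (16/5, 0) → W = -16/5

The optimum lies where 6p - 12q = 9 and q = 0.
Solving simultaneously gives p = 3/2, q = 0.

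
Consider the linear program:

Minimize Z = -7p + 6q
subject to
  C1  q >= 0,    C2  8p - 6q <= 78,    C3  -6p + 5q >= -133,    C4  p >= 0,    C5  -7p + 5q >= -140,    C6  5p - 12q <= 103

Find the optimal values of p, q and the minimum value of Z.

Feasible corners and Z = -7p + 6q:
  (39/4, 0) → Z = -273/4
  (0, 0) → Z = 0
  (225, 287) → Z = 147
The feasible region is unbounded (it extends along (0, 1), (5, 7)), but Z strictly increases along every unbounded feasible direction, so there is no improving ray and the minimum is attained at a vertex.

The optimum lies where q = 0 and 8p - 6q = 78.
Solving simultaneously gives p = 39/4, q = 0.

p = 39/4, q = 0, minimum Z = -273/4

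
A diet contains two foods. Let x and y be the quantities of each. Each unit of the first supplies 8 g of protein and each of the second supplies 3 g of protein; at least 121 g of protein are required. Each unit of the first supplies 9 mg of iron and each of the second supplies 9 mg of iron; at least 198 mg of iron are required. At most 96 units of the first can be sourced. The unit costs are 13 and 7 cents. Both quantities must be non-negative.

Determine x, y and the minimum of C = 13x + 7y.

x = 11, y = 11, minimum C = 220

Feasible corners and C = 13x + 7y:
  (0, 121/3) → C = 847/3
  (22, 0) → C = 286
  (96, 0) → C = 1248
  (11, 11) → C = 220
The feasible region is unbounded (it extends along (0, 1)), but C strictly increases along every unbounded feasible direction, so there is no improving ray and the minimum is attained at a vertex.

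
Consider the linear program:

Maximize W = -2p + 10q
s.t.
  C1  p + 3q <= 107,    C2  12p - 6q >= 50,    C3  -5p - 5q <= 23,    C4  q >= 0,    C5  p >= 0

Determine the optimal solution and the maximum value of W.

Vertices and W = -2p + 10q:
  (132/7, 617/21) → W = 5378/21
  (107, 0) → W = -214
  (25/6, 0) → W = -25/3

p = 132/7, q = 617/21, maximum W = 5378/21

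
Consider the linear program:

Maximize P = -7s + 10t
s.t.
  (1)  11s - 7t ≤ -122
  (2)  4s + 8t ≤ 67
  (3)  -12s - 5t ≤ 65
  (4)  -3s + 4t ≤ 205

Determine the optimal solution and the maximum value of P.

Vertices and P = -7s + 10t:
  (-507/116, 1225/116) → P = 15799/116
  (-1065/139, 749/139) → P = 14945/139
  (-45/4, 14) → P = 875/4

The optimum lies where 4s + 8t = 67 and -12s - 5t = 65.
Solving simultaneously gives s = -45/4, t = 14.

s = -45/4, t = 14, maximum P = 875/4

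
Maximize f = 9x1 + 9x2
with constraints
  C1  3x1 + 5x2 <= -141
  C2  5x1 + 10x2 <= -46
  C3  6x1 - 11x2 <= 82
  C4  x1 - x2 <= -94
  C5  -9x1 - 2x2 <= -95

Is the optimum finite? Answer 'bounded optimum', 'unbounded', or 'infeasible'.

infeasible

The boundaries 3x1 + 5x2 = -141 and 5x1 + 10x2 = -46 meet at (-236, 567/5), but that point violates -9x1 - 2x2 ≤ -95. Every candidate vertex is excluded by some other constraint, so the feasible region is empty.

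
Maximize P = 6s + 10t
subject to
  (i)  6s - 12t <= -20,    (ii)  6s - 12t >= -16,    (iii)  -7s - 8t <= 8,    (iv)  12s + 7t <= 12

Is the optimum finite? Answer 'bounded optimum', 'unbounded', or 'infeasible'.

infeasible

Constraints 6s - 12t ≤ -20 and 6s - 12t ≥ -16 have parallel boundaries but demand opposite sides — no point can satisfy both, so the region is empty.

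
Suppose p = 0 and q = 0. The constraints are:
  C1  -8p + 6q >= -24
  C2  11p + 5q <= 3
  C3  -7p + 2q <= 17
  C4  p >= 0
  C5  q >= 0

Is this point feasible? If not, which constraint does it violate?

C1: 0 ≥ -24 ✓
C2: 0 ≤ 3 ✓
C3: 0 ≤ 17 ✓
C4: 0 ≥ 0 ✓
C5: 0 ≥ 0 ✓

feasible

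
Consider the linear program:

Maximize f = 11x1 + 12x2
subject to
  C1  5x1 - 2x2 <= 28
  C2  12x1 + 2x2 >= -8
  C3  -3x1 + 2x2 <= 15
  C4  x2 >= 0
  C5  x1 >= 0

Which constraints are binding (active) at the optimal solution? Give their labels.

Feasible corners and f = 11x1 + 12x2:
  (43/2, 159/4) → f = 1427/2
  (28/5, 0) → f = 308/5
  (0, 15/2) → f = 90
  (0, 0) → f = 0

The maximum is at (43/2, 159/4). Substituting into each constraint, equality holds for C1 and C3; the remaining constraints have slack.

C1 and C3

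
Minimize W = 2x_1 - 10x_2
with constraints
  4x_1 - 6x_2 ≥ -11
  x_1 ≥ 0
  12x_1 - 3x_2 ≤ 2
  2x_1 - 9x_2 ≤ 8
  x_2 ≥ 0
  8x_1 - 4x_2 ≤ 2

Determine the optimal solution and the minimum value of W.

x_1 = 3/4, x_2 = 7/3, minimum W = -131/6

The optimum lies where 4x_1 - 6x_2 = -11 and 12x_1 - 3x_2 = 2.
Solving simultaneously gives x_1 = 3/4, x_2 = 7/3.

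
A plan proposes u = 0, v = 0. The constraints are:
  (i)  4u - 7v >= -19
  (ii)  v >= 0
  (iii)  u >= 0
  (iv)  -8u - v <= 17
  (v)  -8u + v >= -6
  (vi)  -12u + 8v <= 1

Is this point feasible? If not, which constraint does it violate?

feasible

(i): 0 ≥ -19 ✓
(ii): 0 ≥ 0 ✓
(iii): 0 ≥ 0 ✓
(iv): 0 ≤ 17 ✓
(v): 0 ≥ -6 ✓
(vi): 0 ≤ 1 ✓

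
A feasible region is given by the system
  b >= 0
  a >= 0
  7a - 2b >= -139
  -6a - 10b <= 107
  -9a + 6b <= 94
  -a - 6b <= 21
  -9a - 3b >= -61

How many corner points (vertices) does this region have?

Of the 21 pairwise boundary intersections, those satisfying every inequality are:
  (0, 0)
  (61/9, 0)
  (0, 47/3)
  (28/27, 155/9)

4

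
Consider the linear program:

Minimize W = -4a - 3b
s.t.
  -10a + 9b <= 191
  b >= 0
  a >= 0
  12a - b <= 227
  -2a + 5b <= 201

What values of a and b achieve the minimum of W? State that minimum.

a = 1117/49, b = 2281/49, minimum W = -11311/49

Feasible corners and W = -4a - 3b:
  (0, 191/9) → W = -191/3
  (1117/49, 2281/49) → W = -11311/49
  (0, 0) → W = 0
  (227/12, 0) → W = -227/3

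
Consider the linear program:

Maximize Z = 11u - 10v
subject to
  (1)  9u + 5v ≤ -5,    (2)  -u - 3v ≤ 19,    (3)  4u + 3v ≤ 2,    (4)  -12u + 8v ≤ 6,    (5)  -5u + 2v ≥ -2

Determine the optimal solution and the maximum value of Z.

The binding constraints are -u - 3v = 19 and -5u + 2v = -2.
Solving simultaneously gives u = -32/17, v = -97/17.

u = -32/17, v = -97/17, maximum Z = 618/17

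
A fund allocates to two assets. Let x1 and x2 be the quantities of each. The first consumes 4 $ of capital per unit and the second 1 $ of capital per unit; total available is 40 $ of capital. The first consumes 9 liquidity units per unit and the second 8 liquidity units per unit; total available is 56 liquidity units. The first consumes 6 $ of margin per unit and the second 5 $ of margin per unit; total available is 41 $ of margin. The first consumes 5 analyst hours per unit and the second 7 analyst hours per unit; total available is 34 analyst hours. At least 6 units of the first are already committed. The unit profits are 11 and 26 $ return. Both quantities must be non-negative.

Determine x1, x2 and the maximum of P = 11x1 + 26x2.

x1 = 6, x2 = 1/4, maximum P = 145/2

Extreme points and P = 11x1 + 26x2:
  (56/9, 0) → P = 616/9
  (6, 0) → P = 66
  (6, 1/4) → P = 145/2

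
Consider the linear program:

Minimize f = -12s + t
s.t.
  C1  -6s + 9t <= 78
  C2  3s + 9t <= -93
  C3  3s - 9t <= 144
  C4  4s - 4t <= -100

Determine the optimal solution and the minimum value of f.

s = -49, t = -24, minimum f = 564

Corner points and f = -12s + t:
  (-74, -122/3) → f = 2542/3
  (-49, -24) → f = 564
  (-123/2, -73/2) → f = 1403/2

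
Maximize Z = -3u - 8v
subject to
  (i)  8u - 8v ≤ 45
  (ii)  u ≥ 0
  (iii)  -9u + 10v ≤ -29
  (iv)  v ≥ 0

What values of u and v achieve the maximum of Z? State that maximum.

u = 29/9, v = 0, maximum Z = -29/3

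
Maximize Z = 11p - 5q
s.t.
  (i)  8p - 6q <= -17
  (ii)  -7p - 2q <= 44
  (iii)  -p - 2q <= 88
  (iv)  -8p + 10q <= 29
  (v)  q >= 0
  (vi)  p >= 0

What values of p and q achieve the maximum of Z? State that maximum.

p = 1/8, q = 3, maximum Z = -109/8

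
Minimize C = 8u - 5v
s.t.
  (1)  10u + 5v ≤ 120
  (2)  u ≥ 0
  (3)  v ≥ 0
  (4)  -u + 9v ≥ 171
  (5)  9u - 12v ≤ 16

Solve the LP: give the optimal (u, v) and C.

u = 0, v = 24, minimum C = -120

Extreme points and C = 8u - 5v:
  (0, 24) → C = -120
  (45/19, 366/19) → C = -1470/19
  (0, 19) → C = -95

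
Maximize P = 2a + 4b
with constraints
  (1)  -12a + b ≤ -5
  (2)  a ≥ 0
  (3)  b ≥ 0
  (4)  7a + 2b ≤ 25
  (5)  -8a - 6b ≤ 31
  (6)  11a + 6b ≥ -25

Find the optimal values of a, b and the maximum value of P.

Extreme points and P = 2a + 4b:
  (5/12, 0) → P = 5/6
  (35/31, 265/31) → P = 1130/31
  (25/7, 0) → P = 50/7

a = 35/31, b = 265/31, maximum P = 1130/31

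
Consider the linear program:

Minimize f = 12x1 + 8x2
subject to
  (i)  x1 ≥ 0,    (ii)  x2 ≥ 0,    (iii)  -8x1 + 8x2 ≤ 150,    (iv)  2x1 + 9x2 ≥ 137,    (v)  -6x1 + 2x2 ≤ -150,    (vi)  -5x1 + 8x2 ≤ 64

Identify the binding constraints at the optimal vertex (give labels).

(iv) and (v)

Corner points and f = 12x1 + 8x2:
  (137/2, 0) → f = 822
  (28, 9) → f = 408
  (664/19, 567/19) → f = 12504/19
The feasible region is unbounded (it extends along (1, 0), (8, 5)), but f strictly increases along every unbounded feasible direction, so there is no improving ray and the minimum is attained at a vertex.

The minimum is at (28, 9). Substituting into each constraint, equality holds for (iv) and (v); the remaining constraints have slack.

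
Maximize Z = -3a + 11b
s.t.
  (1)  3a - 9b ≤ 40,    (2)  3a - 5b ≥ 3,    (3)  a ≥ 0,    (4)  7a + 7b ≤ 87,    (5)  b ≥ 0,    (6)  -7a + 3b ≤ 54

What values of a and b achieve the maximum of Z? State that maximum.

a = 57/7, b = 30/7, maximum Z = 159/7

Feasible corners and Z = -3a + 11b:
  (57/7, 30/7) → Z = 159/7
  (1, 0) → Z = -3
  (87/7, 0) → Z = -261/7

The binding constraints are 3a - 5b = 3 and 7a + 7b = 87.
Solving simultaneously gives a = 57/7, b = 30/7.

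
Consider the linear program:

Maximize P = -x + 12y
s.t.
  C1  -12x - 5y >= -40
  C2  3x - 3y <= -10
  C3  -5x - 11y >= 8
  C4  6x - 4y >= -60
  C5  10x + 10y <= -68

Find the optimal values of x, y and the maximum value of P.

Vertices and P = -x + 12y:
  (-70/3, -20) → P = -650/3
  (-76/15, -26/15) → P = -236/15
  (-218/25, 48/25) → P = 794/25

At the optimal vertex, 6x - 4y = -60 and 10x + 10y = -68.
Solving simultaneously gives x = -218/25, y = 48/25.

x = -218/25, y = 48/25, maximum P = 794/25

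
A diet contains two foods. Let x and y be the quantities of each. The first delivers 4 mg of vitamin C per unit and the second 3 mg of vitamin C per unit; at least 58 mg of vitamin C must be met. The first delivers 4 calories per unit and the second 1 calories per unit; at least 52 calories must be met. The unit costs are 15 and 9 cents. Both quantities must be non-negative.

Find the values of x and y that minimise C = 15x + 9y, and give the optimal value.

x = 49/4, y = 3, minimum C = 843/4

Extreme points and C = 15x + 9y:
  (0, 52) → C = 468
  (29/2, 0) → C = 435/2
  (49/4, 3) → C = 843/4
The feasible region is unbounded (it extends along (0, 1), (1, 0)), but C strictly increases along every unbounded feasible direction, so there is no improving ray and the minimum is attained at a vertex.

The binding constraints are 4x + 3y = 58 and 4x + y = 52.
Solving simultaneously gives x = 49/4, y = 3.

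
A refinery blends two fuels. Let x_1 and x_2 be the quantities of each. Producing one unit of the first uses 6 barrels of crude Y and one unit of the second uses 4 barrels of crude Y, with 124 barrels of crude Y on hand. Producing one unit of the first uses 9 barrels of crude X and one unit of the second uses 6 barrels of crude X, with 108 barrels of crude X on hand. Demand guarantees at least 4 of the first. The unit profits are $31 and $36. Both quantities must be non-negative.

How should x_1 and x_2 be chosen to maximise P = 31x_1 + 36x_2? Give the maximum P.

Vertices and P = 31x_1 + 36x_2:
  (12, 0) → P = 372
  (4, 0) → P = 124
  (4, 12) → P = 556

At the optimal vertex, 9x_1 + 6x_2 = 108 and x_1 = 4.
Solving simultaneously gives x_1 = 4, x_2 = 12.

x_1 = 4, x_2 = 12, maximum P = 556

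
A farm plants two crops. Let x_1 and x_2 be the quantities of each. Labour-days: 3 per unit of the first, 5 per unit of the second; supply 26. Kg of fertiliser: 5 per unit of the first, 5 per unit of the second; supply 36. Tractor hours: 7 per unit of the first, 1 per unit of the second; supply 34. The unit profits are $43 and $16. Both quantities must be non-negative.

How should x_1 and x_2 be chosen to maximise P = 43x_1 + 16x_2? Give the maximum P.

x_1 = 9/2, x_2 = 5/2, maximum P = 467/2

Feasible corners and P = 43x_1 + 16x_2:
  (0, 0) → P = 0
  (0, 26/5) → P = 416/5
  (34/7, 0) → P = 1462/7
  (9/2, 5/2) → P = 467/2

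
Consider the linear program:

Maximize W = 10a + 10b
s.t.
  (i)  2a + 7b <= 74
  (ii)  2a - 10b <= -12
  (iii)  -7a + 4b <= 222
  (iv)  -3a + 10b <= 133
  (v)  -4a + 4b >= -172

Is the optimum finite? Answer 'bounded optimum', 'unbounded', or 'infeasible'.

Feasible corners and W = 10a + 10b:
  (328/17, 86/17) → W = 4140/17
  (-191/41, 488/41) → W = 2970/41
  (-1086/31, -180/31) → W = -12660/31
  (-844/29, 265/58) → W = -7115/29
The feasible region has finitely many vertices and no improving ray; the maximum is 4140/17 at (328/17, 86/17).

bounded optimum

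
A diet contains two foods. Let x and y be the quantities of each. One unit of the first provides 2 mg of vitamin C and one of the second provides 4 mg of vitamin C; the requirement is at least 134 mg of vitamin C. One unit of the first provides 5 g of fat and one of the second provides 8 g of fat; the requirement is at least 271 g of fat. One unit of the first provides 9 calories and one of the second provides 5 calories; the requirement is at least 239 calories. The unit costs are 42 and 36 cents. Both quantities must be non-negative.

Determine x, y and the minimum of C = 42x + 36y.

Corner points and C = 42x + 36y:
  (0, 239/5) → C = 8604/5
  (67, 0) → C = 2814
  (11, 28) → C = 1470
The feasible region is unbounded (it extends along (0, 1), (1, 0)), but C strictly increases along every unbounded feasible direction, so there is no improving ray and the minimum is attained at a vertex.

x = 11, y = 28, minimum C = 1470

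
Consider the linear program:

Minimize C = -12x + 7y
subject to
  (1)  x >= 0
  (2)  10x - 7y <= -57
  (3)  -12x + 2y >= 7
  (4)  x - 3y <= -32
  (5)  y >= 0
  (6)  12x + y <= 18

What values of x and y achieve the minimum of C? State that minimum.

Extreme points and C = -12x + 7y:
  (0, 32/3) → C = 224/3
  (0, 18) → C = 126
  (22/37, 402/37) → C = 2550/37

The optimum lies where x - 3y = -32 and 12x + y = 18.
Solving simultaneously gives x = 22/37, y = 402/37.

x = 22/37, y = 402/37, minimum C = 2550/37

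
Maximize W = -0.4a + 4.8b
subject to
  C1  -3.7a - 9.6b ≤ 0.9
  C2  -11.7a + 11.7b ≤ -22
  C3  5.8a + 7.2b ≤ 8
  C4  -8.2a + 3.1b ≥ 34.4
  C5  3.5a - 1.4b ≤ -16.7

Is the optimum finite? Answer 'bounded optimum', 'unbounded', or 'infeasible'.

infeasible

The boundaries -3.7a - 9.6b = 0.9 and 3.5a - 1.4b = -16.7 meet at (-8079/1939, 2932/1939), but that point violates -11.7a + 11.7b ≤ -22. Every candidate vertex is excluded by some other constraint, so the feasible region is empty.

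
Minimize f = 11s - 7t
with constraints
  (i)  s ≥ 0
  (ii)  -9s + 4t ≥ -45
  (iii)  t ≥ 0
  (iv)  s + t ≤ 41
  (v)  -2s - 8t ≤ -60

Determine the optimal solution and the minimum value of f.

Corner points and f = 11s - 7t:
  (0, 41) → f = -287
  (0, 15/2) → f = -105/2
  (209/13, 324/13) → f = 31/13
  (15/2, 45/8) → f = 345/8

s = 0, t = 41, minimum f = -287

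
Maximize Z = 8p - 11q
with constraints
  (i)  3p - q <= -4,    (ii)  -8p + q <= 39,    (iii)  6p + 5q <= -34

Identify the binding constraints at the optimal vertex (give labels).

Feasible corners and Z = 8p - 11q:
  (-7, -17) → Z = 131
  (-18/7, -26/7) → Z = 142/7
  (-229/46, -19/23) → Z = -707/23

The maximum is at (-7, -17). Substituting into each constraint, equality holds for (i) and (ii); the remaining constraints have slack.

(i) and (ii)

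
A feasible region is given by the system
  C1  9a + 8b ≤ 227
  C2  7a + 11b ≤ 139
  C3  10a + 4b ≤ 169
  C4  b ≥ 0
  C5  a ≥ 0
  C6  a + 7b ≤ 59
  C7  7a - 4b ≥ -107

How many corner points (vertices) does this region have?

5

Intersecting each pair of boundary lines and keeping only the points that satisfy every inequality leaves:
  (1303/82, 207/82)
  (162/19, 137/19)
  (169/10, 0)
  (0, 0)
  (0, 59/7)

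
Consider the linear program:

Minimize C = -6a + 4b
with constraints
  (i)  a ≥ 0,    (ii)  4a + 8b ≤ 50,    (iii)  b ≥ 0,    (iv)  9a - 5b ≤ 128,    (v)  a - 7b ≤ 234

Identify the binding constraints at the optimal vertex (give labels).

Extreme points and C = -6a + 4b:
  (0, 25/4) → C = 25
  (0, 0) → C = 0
  (25/2, 0) → C = -75

The minimum is at (25/2, 0). Substituting into each constraint, equality holds for (ii) and (iii); the remaining constraints have slack.

(ii) and (iii)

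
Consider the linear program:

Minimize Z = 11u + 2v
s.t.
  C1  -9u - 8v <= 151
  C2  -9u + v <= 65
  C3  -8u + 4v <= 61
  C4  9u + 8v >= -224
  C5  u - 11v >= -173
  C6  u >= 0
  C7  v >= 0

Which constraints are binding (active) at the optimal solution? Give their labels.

C6 and C7

Corner points and Z = 11u + 2v:
  (1/4, 63/4) → Z = 137/4
  (0, 61/4) → Z = 61/2
  (0, 0) → Z = 0
The feasible region is unbounded (it extends along (11, 1), (1, 0)), but Z strictly increases along every unbounded feasible direction, so there is no improving ray and the minimum is attained at a vertex.

The minimum is at (0, 0). Substituting into each constraint, equality holds for C6 and C7; the remaining constraints have slack.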